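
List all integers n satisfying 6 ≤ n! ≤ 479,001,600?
3, 4, 5, 6, 7, 8, 9, 10, 11, 12

Working:
n! is strictly increasing; 3! = 6 and 12! = 479,001,600, so valid n = 3, 4, 5, 6, 7, 8, 9, 10, 11, 12.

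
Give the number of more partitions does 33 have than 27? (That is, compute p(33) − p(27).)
7,133

Explanation: Pentagonal recurrence p(n) = p(n−1) + p(n−2) − p(n−5) − p(n−7) + …: p(33) = p(32) + p(31) − p(28) − p(26) + p(21) + p(18) − p(11) − p(7) = 8,349 + 6,842 − 3,718 − 2,436 + 792 + 385 − 56 − 15 = 10,143.
p(27) = p(26) + p(25) − p(22) − p(20) + p(15) + p(12) − p(5) − p(1) = 2,436 + 1,958 − 1,002 − 627 + 176 + 77 − 7 − 1 = 3,010.
Difference = 10,143 − 3,010 = 7,133.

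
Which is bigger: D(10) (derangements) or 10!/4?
D(10)
D(10) = (10-1)·[D(9) + D(8)] = 9·[133,496 + 14,833] = 1,334,961; 10!/4 = 3,628,800/4 = 907,200.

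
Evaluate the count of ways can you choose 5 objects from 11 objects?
462

Reasoning: C(11,5) = 11! / (5! × (11-5)!)
         = 11! / (5! × 6!)
         = 462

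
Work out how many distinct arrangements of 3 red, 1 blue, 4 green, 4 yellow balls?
138,600

Multinomial: 12!/(3! × 1! × 4! × 4!) = 138,600.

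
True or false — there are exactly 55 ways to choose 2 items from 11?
True

Working:
C(11,2) = 55.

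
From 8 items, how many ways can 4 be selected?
C(8,4) = 8! / (4! × (8-4)!)
         = 8! / (4! × 4!)
         = 70

Answer: 70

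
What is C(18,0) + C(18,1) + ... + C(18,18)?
Sum of binomial coefficients = 2^18 = 262,144.
Final answer: 262,144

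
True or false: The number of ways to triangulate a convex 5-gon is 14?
False
Triangulations of a convex 5-gon are counted by the Catalan number C_3: C_3 = C(6,3)/(3+1) = 20/4 = 5.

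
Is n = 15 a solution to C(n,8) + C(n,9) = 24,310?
No

Working:
C(15,8) + C(15,9) = 6,435 + 5,005 = 11,440, which does not equal 24,310.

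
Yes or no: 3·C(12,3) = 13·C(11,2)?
No

Reasoning: Absorption identity k·C(n,k) = n·C(n-1,k-1). LHS = 3·220 = 660; RHS = 13·55 = 715.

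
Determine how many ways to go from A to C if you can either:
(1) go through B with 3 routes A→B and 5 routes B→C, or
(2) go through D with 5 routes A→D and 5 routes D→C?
40

Explanation: Route via B: 3×5=15. Route via D: 5×5=25. Total: 40.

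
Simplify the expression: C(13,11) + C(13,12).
By Pascal's identity: C(14,12) = 91.

Answer: 91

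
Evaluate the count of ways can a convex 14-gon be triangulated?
208,012
Using the Catalan number formula: C_n = C(2n, n) / (n+1)
C_12 = C(24, 12) / (12+1)
     = 2704156 / 13
     = 208,012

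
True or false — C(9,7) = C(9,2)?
True

Reasoning: Symmetry C(n,k) = C(n,n-k): C(9,7) = 36 and C(9,2) = 36. Both sides agree, so the statement holds.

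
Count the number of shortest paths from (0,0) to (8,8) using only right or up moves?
Choose 8 rights from 16 moves: C(16,8) = 12,870.

Answer: 12,870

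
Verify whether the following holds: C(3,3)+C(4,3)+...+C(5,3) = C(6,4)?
True

Working:
Hockey stick identity gives Σ = C(6,4) = 15; RHS C(6,4) = 15.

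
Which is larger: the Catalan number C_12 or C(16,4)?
C_12

Reasoning: C_12 = C(24,12)/(12+1) = 2,704,156/13 = 208,012; C(16,4) = 1,820.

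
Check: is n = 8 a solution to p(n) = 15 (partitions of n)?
No

Solution: Pentagonal recurrence p(n) = p(n−1) + p(n−2) − p(n−5) − p(n−7) + …: p(8) = p(7) + p(6) − p(3) − p(1) = 15 + 11 − 3 − 1 = 22, which does not equal 15.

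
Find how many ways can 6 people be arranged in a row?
Arrangements of 6 distinct objects: 6! = 720.
Final answer: 720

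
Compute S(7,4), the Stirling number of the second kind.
350

Working:
Using the Stirling recurrence: S(n,k) = k·S(n-1,k) + S(n-1,k-1)
S(7,4) = 4·S(6,4) + S(6,3)
         = 4·65 + 90
         = 260 + 90
         = 350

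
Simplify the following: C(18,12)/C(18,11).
C(n,k+1)/C(n,k) = (n−k)/(k+1). Here (18−11)/(11+1) = 7/12 = 7/12.
Final answer: 7/12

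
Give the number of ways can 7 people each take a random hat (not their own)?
Using D(n) = (n-1)[D(n-1) + D(n-2)]:
D(7) = (7-1) × [D(6) + D(5)]
      = 6 × [265 + 44]
      = 6 × 309
      = 1,854

Answer: 1,854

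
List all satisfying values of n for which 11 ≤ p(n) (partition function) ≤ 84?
6, 7, 8, 9, 10, 11, 12
Tabulating p(n) via p(n) = p(n−1) + p(n−2) − p(n−5) − p(n−7) + …: p(5)=7; p(6)=11; p(7)=15; p(8)=22; p(9)=30; p(10)=42; p(11)=56; p(12)=77; p(13)=101. So valid n = 6, 7, 8, 9, 10, 11, 12.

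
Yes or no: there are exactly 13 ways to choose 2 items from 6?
C(6,2) = 15 ≠ 13.
Final answer: No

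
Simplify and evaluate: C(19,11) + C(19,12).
By Pascal's identity: C(20,12) = 125,970.
Final answer: 125,970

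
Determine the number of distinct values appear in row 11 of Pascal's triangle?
Row 11 has entries C(11,0)..C(11,11); by symmetry C(11,k)=C(11,11-k), giving 6 distinct values.
Final answer: 6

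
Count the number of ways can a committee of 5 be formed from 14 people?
C(14,5) = 14! / (5! × (14-5)!)
         = 14! / (5! × 9!)
         = 2,002
Final answer: 2,002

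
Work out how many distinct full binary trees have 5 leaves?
14

Solution: Using the Catalan number formula: C_n = C(2n, n) / (n+1)
C_4 = C(8, 4) / (4+1)
     = 70 / 5
     = 14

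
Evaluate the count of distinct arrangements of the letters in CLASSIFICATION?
1,816,214,400

Word has 14 letters (C=2, L=1, A=2, S=2, I=3, F=1, T=1, O=1, N=1). Arrangements: 14!/Π(k!) = 1,816,214,400.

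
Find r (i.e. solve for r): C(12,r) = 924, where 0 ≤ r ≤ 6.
C(12,r) is increasing for 0 ≤ r ≤ 6. Stepping up (C(12,r+1) = C(12,r)·(12−r)/(r+1)): C(12,1) = 12, C(12,2) = 66, C(12,3) = 220, C(12,4) = 495, C(12,5) = 792, C(12,6) = 924 ✓. So r = 6.

Answer: 6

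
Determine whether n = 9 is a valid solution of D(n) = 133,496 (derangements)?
Yes

Reasoning: D(9) = (9-1)·[D(8) + D(7)] = 8·[14,833 + 1,854] = 133,496, which equals 133,496.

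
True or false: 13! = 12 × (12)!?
13! = 13 × 12! = 6,227,020,800, but 12 × 12! = 5,748,019,200.

Answer: False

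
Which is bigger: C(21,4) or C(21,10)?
C(21,10)

Reasoning: C(21,4)=5,985, C(21,10)=352,716.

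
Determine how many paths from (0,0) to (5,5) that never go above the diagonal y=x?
42

Solution: Counted by the Catalan number C_5: C_5 = C(10,5)/(5+1) = 252/6 = 42.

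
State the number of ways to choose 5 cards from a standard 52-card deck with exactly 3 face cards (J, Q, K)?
12 face cards and 40 non-face cards: C(12,3) × C(40,2) = 220 × 780 = 171,600.
Final answer: 171,600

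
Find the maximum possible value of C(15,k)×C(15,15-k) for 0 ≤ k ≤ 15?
41,409,225
C(15,k)·C(15,15-k) = C(15,k)², maximised at the centre k = 7: C(15,7)² = 41,409,225.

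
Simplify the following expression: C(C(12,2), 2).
2,145

Working:
C(12,2) = 66, then C(66, 2) = 2,145.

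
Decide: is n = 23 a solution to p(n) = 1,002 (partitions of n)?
No

Explanation: Pentagonal recurrence p(n) = p(n−1) + p(n−2) − p(n−5) − p(n−7) + …: p(23) = p(22) + p(21) − p(18) − p(16) + p(11) + p(8) − p(1) = 1,002 + 792 − 385 − 231 + 56 + 22 − 1 = 1,255, which does not equal 1,002.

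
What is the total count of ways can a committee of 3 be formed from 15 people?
455

Solution: C(15,3) = 15! / (3! × (15-3)!)
         = 15! / (3! × 12!)
         = 455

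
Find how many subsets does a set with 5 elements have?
Each element can be included or excluded: 2^5 = 32.

Answer: 32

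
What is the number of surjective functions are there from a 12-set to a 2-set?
Onto functions = 2! × S(12,2)
First compute S(12,2) via recurrence:
Using the Stirling recurrence: S(n,k) = k·S(n-1,k) + S(n-1,k-1)
S(12,2) = 2·S(11,2) + S(11,1)
         = 2·1023 + 1
         = 2046 + 1
         = 2,047
Then: 2 × 2047 = 4,094

Answer: 4,094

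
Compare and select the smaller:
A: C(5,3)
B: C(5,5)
B

Working:
A=C(5,3)=10, B=C(5,5)=1.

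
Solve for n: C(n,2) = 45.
10

C(n,2) = n(n−1)/2! is increasing in n, and n(n−1) = 2!·45 = 90 ≈ (n−0.5)^2 gives n ≈ 10.0. Check: C(8,2) = 28, C(9,2) = 36, C(10,2) = 45 ✓. So n = 10.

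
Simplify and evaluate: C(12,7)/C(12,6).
6/7
C(n,k+1)/C(n,k) = (n−k)/(k+1). Here (12−6)/(6+1) = 6/7 = 6/7.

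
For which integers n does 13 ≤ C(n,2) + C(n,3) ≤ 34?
5

Working:
C(4,2)+C(4,3)=10; C(5,2)+C(5,3)=20; C(6,2)+C(6,3)=35. So valid n = 5.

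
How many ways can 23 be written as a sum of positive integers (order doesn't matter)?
Pentagonal recurrence p(n) = p(n−1) + p(n−2) − p(n−5) − p(n−7) + …: p(23) = p(22) + p(21) − p(18) − p(16) + p(11) + p(8) − p(1) = 1,002 + 792 − 385 − 231 + 56 + 22 − 1 = 1,255.

Answer: 1,255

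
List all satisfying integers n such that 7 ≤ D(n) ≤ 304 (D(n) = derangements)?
4, 5, 6
Using D(n) = (n−1)[D(n−1) + D(n−2)] with D(1)=0, D(2)=1: D(3)=2; D(4)=9; D(5)=44; D(6)=265; D(7)=1,854. So valid n = 4, 5, 6.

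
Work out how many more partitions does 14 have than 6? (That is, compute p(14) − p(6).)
124

Working:
Pentagonal recurrence p(n) = p(n−1) + p(n−2) − p(n−5) − p(n−7) + …: p(14) = p(13) + p(12) − p(9) − p(7) + p(2) = 101 + 77 − 30 − 15 + 2 = 135.
p(6) = p(5) + p(4) − p(1) = 7 + 5 − 1 = 11.
Difference = 135 − 11 = 124.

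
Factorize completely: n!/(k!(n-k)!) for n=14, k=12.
This is the binomial coefficient C(14,12) = 91.

Answer: C(14,12) = 91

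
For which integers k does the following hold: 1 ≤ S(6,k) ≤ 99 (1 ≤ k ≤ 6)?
S(6,1)=1; S(6,2)=31; S(6,3)=90; S(6,4)=65; S(6,5)=15; S(6,6)=1. So valid k = 1, 2, 3, 4, 5, 6.
Final answer: 1, 2, 3, 4, 5, 6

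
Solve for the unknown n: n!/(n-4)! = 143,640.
21

Explanation: n!/(n-4)! = n×(n-1)×(n-2)×(n-3), a product of 4 consecutive integers ≈ (n−1.5)^4. 143,640^(1/4) + 1.5 ≈ 21.0; check n = 21: 21×20×19×18 = 143,640 ✓. So n = 21.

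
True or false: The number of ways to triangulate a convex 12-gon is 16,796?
True
Triangulations of a convex 12-gon are counted by the Catalan number C_10: C_10 = C(20,10)/(10+1) = 184,756/11 = 16,796.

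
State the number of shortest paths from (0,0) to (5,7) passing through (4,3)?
To (4,3): C(7,4)=35. From there: C(5,1)=5. Total: 175.

Answer: 175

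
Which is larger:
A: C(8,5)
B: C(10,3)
B

Solution: A=C(8,5)=56, B=C(10,3)=120.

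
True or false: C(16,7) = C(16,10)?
False

Solution: C(16,7) = 11,440 but C(16,10) = 8,008; symmetry gives C(16,7) = C(16,9), not C(16,10).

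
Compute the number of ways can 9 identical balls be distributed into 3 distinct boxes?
C(9+3-1, 3-1) = C(11, 2) = 55.
Final answer: 55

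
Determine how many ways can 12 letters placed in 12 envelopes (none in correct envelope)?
Using D(n) = (n-1)[D(n-1) + D(n-2)]:
D(12) = (12-1) × [D(11) + D(10)]
      = 11 × [14684570 + 1334961]
      = 11 × 16019531
      = 176,214,841
Final answer: 176,214,841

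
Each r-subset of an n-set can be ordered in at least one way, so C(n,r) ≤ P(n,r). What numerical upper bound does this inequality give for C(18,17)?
6,402,373,705,728,000

P(18,17) = 18·17·16·15·14·13·12·11·10·9·8·7·6·5·4·3·2 = 6,402,373,705,728,000, so C(18,17) ≤ 6,402,373,705,728,000. (The bound is loose by a factor of 17! = 355,687,428,096,000: C(18,17) = 6,402,373,705,728,000/355,687,428,096,000 = 18.)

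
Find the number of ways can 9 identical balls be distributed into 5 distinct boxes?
715

Solution: C(9+5-1, 5-1) = C(13, 4) = 715.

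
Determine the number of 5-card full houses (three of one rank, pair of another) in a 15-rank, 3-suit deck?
630
Triple rank: 15. Triple suits: C(3,3)=1. Pair rank: 14. Pair suits: C(3,2)=3. Total: 630.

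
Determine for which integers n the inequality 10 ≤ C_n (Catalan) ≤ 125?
C_3=5; C_4=14; C_5=42; C_6=132. So valid n = 4, 5.

Answer: 4, 5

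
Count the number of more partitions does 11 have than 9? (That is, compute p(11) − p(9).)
26
Pentagonal recurrence p(n) = p(n−1) + p(n−2) − p(n−5) − p(n−7) + …: p(11) = p(10) + p(9) − p(6) − p(4) = 42 + 30 − 11 − 5 = 56.
p(9) = p(8) + p(7) − p(4) − p(2) = 22 + 15 − 5 − 2 = 30.
Difference = 56 − 30 = 26.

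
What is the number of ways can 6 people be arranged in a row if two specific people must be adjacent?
240

Treat pair as unit: (6-1)! arrangements × 2 internal orders = 240.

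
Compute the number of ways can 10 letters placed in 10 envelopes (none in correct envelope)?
1,334,961
Using D(n) = (n-1)[D(n-1) + D(n-2)]:
D(10) = (10-1) × [D(9) + D(8)]
      = 9 × [133496 + 14833]
      = 9 × 148329
      = 1,334,961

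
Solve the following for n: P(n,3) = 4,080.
P(n,3) = n(n−1)(n−2) is increasing in n; n(n−1)(n−2) ≈ (n−1)^3 = 4,080 gives n ≈ 17.0. Check: P(15,3) = 2,730, P(16,3) = 3,360, P(17,3) = 4,080 ✓. So n = 17.
Final answer: 17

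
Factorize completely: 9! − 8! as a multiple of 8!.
9! − 8! = 9·8! − 8! = (9 − 1)·8! = 8 × 8! = 322,560.
Final answer: 8 × 8! = 322,560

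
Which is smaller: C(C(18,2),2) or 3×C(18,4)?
3×C(18,4)
C(C(18,2),2)=11,628, 3×C(18,4)=9,180.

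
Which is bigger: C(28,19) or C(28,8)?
C(28,19)

Explanation: C(28,19)=6,906,900, C(28,8)=3,108,105.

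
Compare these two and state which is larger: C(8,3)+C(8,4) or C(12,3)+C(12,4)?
C(12,3)+C(12,4)

Reasoning: First=126, Second=715.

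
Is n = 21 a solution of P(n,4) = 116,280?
No

Explanation: P(21,4) = 21·20·19·18 = 143,640, which does not equal 116,280.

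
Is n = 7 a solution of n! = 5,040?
Yes

7! = 7·6! = 7·720 = 5,040, which equals 5,040.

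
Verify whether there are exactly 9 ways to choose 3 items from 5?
C(5,3) = 10 ≠ 9.

Answer: False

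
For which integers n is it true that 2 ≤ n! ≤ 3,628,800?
2, 3, 4, 5, 6, 7, 8, 9, 10
n! is strictly increasing; 2! = 2 and 10! = 3,628,800, so valid n = 2, 3, 4, 5, 6, 7, 8, 9, 10.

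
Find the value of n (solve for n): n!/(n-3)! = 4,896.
18
n!/(n-3)! = n×(n-1)×(n-2), a product of 3 consecutive integers ≈ (n−1)^3. 4,896^(1/3) + 1 ≈ 18.0; check n = 18: 18×17×16 = 4,896 ✓. So n = 18.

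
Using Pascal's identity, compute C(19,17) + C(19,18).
190

C(19,17) + C(19,18) = C(20,18) = 190.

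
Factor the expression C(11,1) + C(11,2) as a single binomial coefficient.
C(12,2)

Reasoning: By Pascal's identity: C(11,1) + C(11,2) = C(12,2) = 66.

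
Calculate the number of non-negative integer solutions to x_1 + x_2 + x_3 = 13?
105

Solution: C(13+3-1, 3-1) = 105.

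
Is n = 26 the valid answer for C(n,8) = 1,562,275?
Yes
C(26,8) = 26·25·24·23·22·21·20·19/8! = 62,990,928,000/40,320 = 1,562,275, which equals 1,562,275.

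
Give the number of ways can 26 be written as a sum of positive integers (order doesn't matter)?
Pentagonal recurrence p(n) = p(n−1) + p(n−2) − p(n−5) − p(n−7) + …: p(26) = p(25) + p(24) − p(21) − p(19) + p(14) + p(11) − p(4) − p(0) = 1,958 + 1,575 − 792 − 490 + 135 + 56 − 5 − 1 = 2,436.

Answer: 2,436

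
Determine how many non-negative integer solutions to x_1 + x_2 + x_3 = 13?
105

Reasoning: C(13+3-1, 3-1) = 105.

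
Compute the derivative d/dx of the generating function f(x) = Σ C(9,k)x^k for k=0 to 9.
Σ k·C(9,k)x^(k-1) for k=1 to 9

Term-by-term differentiation gives Σ k·C(9,k)x^{k-1} for k=1 to 9.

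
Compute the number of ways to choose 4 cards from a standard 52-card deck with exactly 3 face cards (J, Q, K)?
8,800

Reasoning: 12 face cards and 40 non-face cards: C(12,3) × C(40,1) = 220 × 40 = 8,800.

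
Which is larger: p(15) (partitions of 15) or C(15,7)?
Pentagonal recurrence p(n) = p(n−1) + p(n−2) − p(n−5) − p(n−7) + …: p(15) = p(14) + p(13) − p(10) − p(8) + p(3) + p(0) = 135 + 101 − 42 − 22 + 3 + 1 = 176; C(15,7) = 6,435.

Answer: C(15,7)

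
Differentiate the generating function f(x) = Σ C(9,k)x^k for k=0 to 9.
Σ k·C(9,k)x^(k-1) for k=1 to 9

Reasoning: Term-by-term differentiation gives Σ k·C(9,k)x^{k-1} for k=1 to 9.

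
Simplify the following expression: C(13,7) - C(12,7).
924

Solution: C(13,7) - C(12,7) = C(12,6) = 924.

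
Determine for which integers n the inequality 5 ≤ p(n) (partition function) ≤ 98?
4, 5, 6, 7, 8, 9, 10, 11, 12

Solution: Tabulating p(n) via p(n) = p(n−1) + p(n−2) − p(n−5) − p(n−7) + …: p(3)=3; p(4)=5; p(5)=7; p(6)=11; p(7)=15; p(8)=22; p(9)=30; p(10)=42; p(11)=56; p(12)=77; p(13)=101. So valid n = 4, 5, 6, 7, 8, 9, 10, 11, 12.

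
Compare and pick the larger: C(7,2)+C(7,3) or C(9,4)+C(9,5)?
C(9,4)+C(9,5)

Working:
First=56, Second=252.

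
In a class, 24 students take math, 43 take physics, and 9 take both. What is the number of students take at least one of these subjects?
58

|A∪B| = |A|+|B|-|A∩B| = 24+43-9 = 58.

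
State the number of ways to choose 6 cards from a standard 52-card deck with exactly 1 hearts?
7,484,841

13 hearts and 39 non-hearts: C(13,1) × C(39,5) = 13 × 575757 = 7,484,841.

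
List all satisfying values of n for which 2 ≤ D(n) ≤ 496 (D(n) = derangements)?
3, 4, 5, 6

Explanation: Using D(n) = (n−1)[D(n−1) + D(n−2)] with D(1)=0, D(2)=1: D(2)=1; D(3)=2; D(4)=9; D(5)=44; D(6)=265; D(7)=1,854. So valid n = 3, 4, 5, 6.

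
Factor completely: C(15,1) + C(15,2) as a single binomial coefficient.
By Pascal's identity: C(15,1) + C(15,2) = C(16,2) = 120.

Answer: C(16,2)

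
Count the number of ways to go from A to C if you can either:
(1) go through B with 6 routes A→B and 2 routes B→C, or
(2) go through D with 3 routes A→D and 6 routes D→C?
30

Explanation: Route via B: 6×2=12. Route via D: 3×6=18. Total: 30.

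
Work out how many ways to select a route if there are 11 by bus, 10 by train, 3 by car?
24

Reasoning: By the addition principle: 11 + 10 + 3 = 24.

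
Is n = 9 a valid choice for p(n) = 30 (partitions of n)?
Pentagonal recurrence p(n) = p(n−1) + p(n−2) − p(n−5) − p(n−7) + …: p(9) = p(8) + p(7) − p(4) − p(2) = 22 + 15 − 5 − 2 = 30, which equals 30.
Final answer: Yes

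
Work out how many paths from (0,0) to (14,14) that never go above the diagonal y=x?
2,674,440

Reasoning: Counted by the Catalan number C_14: C_14 = C(28,14)/(14+1) = 40,116,600/15 = 2,674,440.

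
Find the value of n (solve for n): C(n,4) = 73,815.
38
C(n,4) = n(n−1)(n−2)(n−3)/4! is increasing in n, and n(n−1)(n−2)(n−3) = 4!·73,815 = 1,771,560 ≈ (n−1.5)^4 gives n ≈ 38.0. Check: C(36,4) = 58,905, C(37,4) = 66,045, C(38,4) = 73,815 ✓. So n = 38.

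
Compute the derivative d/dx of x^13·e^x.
(13x^12 + x^13)e^x
Product rule: d/dx[x^13]·e^x + x^13·d/dx[e^x] = 13x^{12}e^x + x^13e^x.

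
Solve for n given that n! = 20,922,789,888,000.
16

Reasoning: n! is strictly increasing. 14! = 87,178,291,200, 15! = 1,307,674,368,000, 16! = 20,922,789,888,000 ✓. So n = 16.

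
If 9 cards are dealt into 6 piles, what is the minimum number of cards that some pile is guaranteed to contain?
2

Pigeonhole: ⌈9/6⌉ = 2.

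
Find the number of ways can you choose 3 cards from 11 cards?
C(11,3) = 11! / (3! × (11-3)!)
         = 11! / (3! × 8!)
         = 165

Answer: 165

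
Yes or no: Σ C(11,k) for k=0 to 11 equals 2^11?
Yes

Binomial theorem: Σ C(11,k) = (1+1)^11 = 2^11 = 2,048; RHS 2^11 = 2,048.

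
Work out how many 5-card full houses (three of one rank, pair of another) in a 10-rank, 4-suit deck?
Triple rank: 10. Triple suits: C(4,3)=4. Pair rank: 9. Pair suits: C(4,2)=6. Total: 2,160.
Final answer: 2,160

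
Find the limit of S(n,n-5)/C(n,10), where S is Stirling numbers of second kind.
945

Reasoning: The leading term of S(n,n-5) as a polynomial in n is (9)!!·C(n,10), so the ratio → (9)!! = 945.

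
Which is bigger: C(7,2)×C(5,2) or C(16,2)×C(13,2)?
C(7,2)×C(5,2)=210, C(16,2)×C(13,2)=9,360.

Answer: C(16,2)×C(13,2)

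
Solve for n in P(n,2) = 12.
P(n,2) = n(n−1) is increasing in n; n(n−1) ≈ (n−0.5)^2 = 12 gives n ≈ 4.0. Check: P(2,2) = 2, P(3,2) = 6, P(4,2) = 12 ✓. So n = 4.

Answer: 4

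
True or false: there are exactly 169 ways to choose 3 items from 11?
False

Explanation: C(11,3) = 165 ≠ 169.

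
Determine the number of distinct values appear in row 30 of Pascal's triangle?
Row 30 has entries C(30,0)..C(30,30); by symmetry C(30,k)=C(30,30-k), giving 16 distinct values.

Answer: 16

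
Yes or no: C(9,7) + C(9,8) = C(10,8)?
Yes
Pascal's identity: LHS = 36 + 9 = 45; RHS = C(10,8) = 45. Both sides agree, so the statement holds.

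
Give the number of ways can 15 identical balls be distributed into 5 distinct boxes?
3,876

Reasoning: C(15+5-1, 5-1) = C(19, 4) = 3,876.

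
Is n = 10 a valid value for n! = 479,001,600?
No

Reasoning: 10! = 10·9! = 10·362,880 = 3,628,800, which does not equal 479,001,600.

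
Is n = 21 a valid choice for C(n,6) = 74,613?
No

Reasoning: C(21,6) = 21·20·19·18·17·16/6! = 39,070,080/720 = 54,264, which does not equal 74,613.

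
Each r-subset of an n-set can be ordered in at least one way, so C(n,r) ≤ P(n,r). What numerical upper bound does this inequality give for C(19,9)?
33,522,128,640
P(19,9) = 19·18·17·16·15·14·13·12·11 = 33,522,128,640, so C(19,9) ≤ 33,522,128,640. (The bound is loose by a factor of 9! = 362,880: C(19,9) = 33,522,128,640/362,880 = 92,378.)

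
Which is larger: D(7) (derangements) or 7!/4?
D(7)

Reasoning: D(7) = (7-1)·[D(6) + D(5)] = 6·[265 + 44] = 1,854; 7!/4 = 5,040/4 = 1,260.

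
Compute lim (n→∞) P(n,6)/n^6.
1

Explanation: P(n,6) = n(n-1)···(n-5) ≈ n^6 for large n. Limit = 1.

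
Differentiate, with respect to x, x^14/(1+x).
(14x^13(1+x) - x^14)/(1+x)²

Reasoning: Quotient rule: [14x^{13}(1+x) - x^14]/(1+x)².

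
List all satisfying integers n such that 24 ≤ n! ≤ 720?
4, 5, 6

Working:
n! is strictly increasing; 4! = 24 and 6! = 720, so valid n = 4, 5, 6.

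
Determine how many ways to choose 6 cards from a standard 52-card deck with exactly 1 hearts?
7,484,841

Explanation: 13 hearts and 39 non-hearts: C(13,1) × C(39,5) = 13 × 575757 = 7,484,841.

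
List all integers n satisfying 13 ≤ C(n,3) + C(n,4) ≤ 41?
5, 6

Explanation: C(4,3)+C(4,4)=5; C(5,3)+C(5,4)=15; C(6,3)+C(6,4)=35; C(7,3)+C(7,4)=70. So valid n = 5, 6.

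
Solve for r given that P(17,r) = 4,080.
P(17,r) = 17·16·…·(17−r+1), a product of r factors. Multiplying down from 17: 17 = 17; 17·16 = 272; 17·16·15 = 4,080 ✓ (3 factors). So r = 3.

Answer: 3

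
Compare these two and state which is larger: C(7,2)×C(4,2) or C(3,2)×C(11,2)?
C(3,2)×C(11,2)
C(7,2)×C(4,2)=126, C(3,2)×C(11,2)=165.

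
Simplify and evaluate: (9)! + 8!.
403,200

Working:
(9)! + 8! = (9)·8! + 8! = (9+1)·8! = 10·8! = 403,200.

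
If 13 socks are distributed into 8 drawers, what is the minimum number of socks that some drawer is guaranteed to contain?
Pigeonhole: ⌈13/8⌉ = 2.

Answer: 2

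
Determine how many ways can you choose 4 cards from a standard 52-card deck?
270,725

Working:
C(52,4) = 270,725.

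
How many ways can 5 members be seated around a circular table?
24

Solution: Circular arrangements: (5-1)! = 24.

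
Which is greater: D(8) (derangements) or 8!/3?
D(8)

Explanation: D(8) = (8-1)·[D(7) + D(6)] = 7·[1,854 + 265] = 14,833; 8!/3 = 40,320/3 = 13,440.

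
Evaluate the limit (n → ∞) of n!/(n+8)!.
0

Explanation: n!/(n+8)! = 1/[(n+1)(n+2)···(n+8)] → 0 as n → ∞.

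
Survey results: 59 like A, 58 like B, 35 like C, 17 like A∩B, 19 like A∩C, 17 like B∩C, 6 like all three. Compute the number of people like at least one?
105

Working:
|A∪B∪C| = 59+58+35-17-19-17+6 = 105.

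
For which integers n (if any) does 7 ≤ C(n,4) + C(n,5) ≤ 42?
6

Explanation: C(5,4)+C(5,5)=6; C(6,4)+C(6,5)=21; C(7,4)+C(7,5)=56. So valid n = 6.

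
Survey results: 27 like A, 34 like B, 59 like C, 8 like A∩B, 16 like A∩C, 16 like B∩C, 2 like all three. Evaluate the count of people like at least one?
82

Reasoning: |A∪B∪C| = 27+34+59-8-16-16+2 = 82.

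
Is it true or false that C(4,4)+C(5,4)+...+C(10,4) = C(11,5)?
True

Hockey stick identity gives Σ = C(11,5) = 462; RHS C(11,5) = 462.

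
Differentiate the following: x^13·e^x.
Product rule: d/dx[x^13]·e^x + x^13·d/dx[e^x] = 13x^{12}e^x + x^13e^x.
Final answer: (13x^12 + x^13)e^x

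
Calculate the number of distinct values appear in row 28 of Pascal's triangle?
15

Working:
Row 28 has entries C(28,0)..C(28,28); by symmetry C(28,k)=C(28,28-k), giving 15 distinct values.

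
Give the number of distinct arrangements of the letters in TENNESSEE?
3,780

Explanation: Word has 9 letters (T=1, E=4, N=2, S=2). Arrangements: 9!/Π(k!) = 3,780.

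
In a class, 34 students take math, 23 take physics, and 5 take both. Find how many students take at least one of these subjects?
52
|A∪B| = |A|+|B|-|A∩B| = 34+23-5 = 52.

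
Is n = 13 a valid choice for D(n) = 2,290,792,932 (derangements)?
D(13) = (13-1)·[D(12) + D(11)] = 12·[176,214,841 + 14,684,570] = 2,290,792,932, which equals 2,290,792,932.

Answer: Yes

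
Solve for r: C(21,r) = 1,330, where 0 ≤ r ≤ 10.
3

Working:
C(21,r) is increasing for 0 ≤ r ≤ 10. Stepping up (C(21,r+1) = C(21,r)·(21−r)/(r+1)): C(21,1) = 21, C(21,2) = 210, C(21,3) = 1,330 ✓. So r = 3.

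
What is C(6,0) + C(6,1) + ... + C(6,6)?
64

Sum of binomial coefficients = 2^6 = 64.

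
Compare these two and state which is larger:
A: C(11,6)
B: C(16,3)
B

Working:
A=C(11,6)=462, B=C(16,3)=560.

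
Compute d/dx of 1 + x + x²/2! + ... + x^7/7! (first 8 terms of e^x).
Differentiating term by term gives the first 7 terms of e^x.
Final answer: 1 + x + x²/2! + ... + x^6/6!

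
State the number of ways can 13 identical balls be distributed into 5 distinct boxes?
2,380

Explanation: C(13+5-1, 5-1) = C(17, 4) = 2,380.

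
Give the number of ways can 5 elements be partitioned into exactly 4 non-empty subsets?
This equals S(5,4), the Stirling number of the 2nd kind.
Using the Stirling recurrence: S(n,k) = k·S(n-1,k) + S(n-1,k-1)
S(5,4) = 4·S(4,4) + S(4,3)
         = 4·1 + 6
         = 4 + 6
         = 10

Answer: 10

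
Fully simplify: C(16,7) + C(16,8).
24,310

Explanation: By Pascal's identity: C(17,8) = 24,310.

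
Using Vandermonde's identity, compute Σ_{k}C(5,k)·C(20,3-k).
2,300
= C(5+20,3) = C(25,3) = 2,300.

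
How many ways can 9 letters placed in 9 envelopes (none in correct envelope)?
133,496

Working:
Using D(n) = (n-1)[D(n-1) + D(n-2)]:
D(9) = (9-1) × [D(8) + D(7)]
      = 8 × [14833 + 1854]
      = 8 × 16687
      = 133,496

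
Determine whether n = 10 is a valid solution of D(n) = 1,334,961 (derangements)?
Yes

Working:
D(10) = (10-1)·[D(9) + D(8)] = 9·[133,496 + 14,833] = 1,334,961, which equals 1,334,961.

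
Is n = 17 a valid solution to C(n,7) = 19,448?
Yes

Solution: C(17,7) = 17·16·15·14·13·12·11/7! = 98,017,920/5,040 = 19,448, which equals 19,448.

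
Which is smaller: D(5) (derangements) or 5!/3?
5!/3
D(5) = (5-1)·[D(4) + D(3)] = 4·[9 + 2] = 44; 5!/3 = 120/3 = 40.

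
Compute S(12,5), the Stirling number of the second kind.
Using the Stirling recurrence: S(n,k) = k·S(n-1,k) + S(n-1,k-1)
S(12,5) = 5·S(11,5) + S(11,4)
         = 5·246730 + 145750
         = 1233650 + 145750
         = 1,379,400
Final answer: 1,379,400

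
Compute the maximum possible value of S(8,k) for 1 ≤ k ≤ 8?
1,701

Explanation: Row S(8,k) for k = 1..8 (via S(n,k) = k·S(n−1,k) + S(n−1,k−1)): 1, 127, 966, 1,701, 1,050, 266, 28, 1. The row is unimodal; maximum at k = 4: 1,701.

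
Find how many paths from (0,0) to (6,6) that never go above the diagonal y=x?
132

Explanation: Counted by the Catalan number C_6: C_6 = C(12,6)/(6+1) = 924/7 = 132.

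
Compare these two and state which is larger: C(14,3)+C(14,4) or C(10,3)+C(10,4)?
C(14,3)+C(14,4)
First=1,365, Second=330.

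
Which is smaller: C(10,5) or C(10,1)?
C(10,1)

Explanation: C(10,5)=252, C(10,1)=10.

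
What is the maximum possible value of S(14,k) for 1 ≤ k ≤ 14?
63,436,373

Explanation: Row S(14,k) for k = 1..14 (via S(n,k) = k·S(n−1,k) + S(n−1,k−1)): 1, 8,191, 788,970, 10,391,745, 40,075,035, 63,436,373, 49,329,280, 20,912,320, 5,135,130, 752,752, 66,066, 3,367, 91, 1. The row is unimodal; maximum at k = 6: 63,436,373.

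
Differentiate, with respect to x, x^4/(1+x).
Quotient rule: [4x^{3}(1+x) - x^4]/(1+x)².

Answer: (4x^3(1+x) - x^4)/(1+x)²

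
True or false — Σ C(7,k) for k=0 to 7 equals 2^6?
Binomial theorem: Σ C(7,k) = (1+1)^7 = 2^7 = 128; RHS 2^6 = 64.
Final answer: False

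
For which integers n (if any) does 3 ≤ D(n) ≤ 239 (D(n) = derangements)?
4, 5

Explanation: Using D(n) = (n−1)[D(n−1) + D(n−2)] with D(1)=0, D(2)=1: D(3)=2; D(4)=9; D(5)=44; D(6)=265. So valid n = 4, 5.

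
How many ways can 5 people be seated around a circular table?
24
Circular arrangements: (5-1)! = 24.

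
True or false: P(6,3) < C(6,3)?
P(6,3) = 120 and C(6,3) = 20; P(n,r) = r! × C(n,r) so P > C whenever r ≥ 2.
Final answer: False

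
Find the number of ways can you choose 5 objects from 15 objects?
3,003

Solution: C(15,5) = 15! / (5! × (15-5)!)
         = 15! / (5! × 10!)
         = 3,003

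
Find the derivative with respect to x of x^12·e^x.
(12x^11 + x^12)e^x
Product rule: d/dx[x^12]·e^x + x^12·d/dx[e^x] = 12x^{11}e^x + x^12e^x.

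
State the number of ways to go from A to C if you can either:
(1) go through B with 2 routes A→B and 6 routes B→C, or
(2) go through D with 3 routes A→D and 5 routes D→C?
27

Route via B: 2×6=12. Route via D: 3×5=15. Total: 27.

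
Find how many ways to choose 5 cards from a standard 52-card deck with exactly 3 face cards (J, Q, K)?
171,600
12 face cards and 40 non-face cards: C(12,3) × C(40,2) = 220 × 780 = 171,600.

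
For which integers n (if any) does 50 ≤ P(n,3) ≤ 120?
5, 6

Solution: P(4,3)=24; P(5,3)=60; P(6,3)=120; P(7,3)=210. So valid n = 5, 6.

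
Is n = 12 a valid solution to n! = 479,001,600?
Yes

Explanation: 12! = 12·11! = 12·39,916,800 = 479,001,600, which equals 479,001,600.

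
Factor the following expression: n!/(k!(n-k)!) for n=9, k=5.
C(9,5) = 126

Explanation: This is the binomial coefficient C(9,5) = 126.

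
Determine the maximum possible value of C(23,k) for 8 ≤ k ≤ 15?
1,352,078

Working:
C(23,k) is maximised at the centre of the row: C(23,11) = 1,352,078.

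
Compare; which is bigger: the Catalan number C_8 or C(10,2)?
C_8 = C(16,8)/(8+1) = 12,870/9 = 1,430; C(10,2) = 45.
Final answer: C_8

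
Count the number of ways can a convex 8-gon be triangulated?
132

Reasoning: Using the Catalan number formula: C_n = C(2n, n) / (n+1)
C_6 = C(12, 6) / (6+1)
     = 924 / 7
     = 132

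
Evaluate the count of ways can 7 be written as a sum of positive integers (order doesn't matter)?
15

Explanation: Pentagonal recurrence p(n) = p(n−1) + p(n−2) − p(n−5) − p(n−7) + …: p(7) = p(6) + p(5) − p(2) − p(0) = 11 + 7 − 2 − 1 = 15.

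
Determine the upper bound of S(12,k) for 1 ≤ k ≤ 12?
1,379,400
Row S(12,k) for k = 1..12 (via S(n,k) = k·S(n−1,k) + S(n−1,k−1)): 1, 2,047, 86,526, 611,501, 1,379,400, 1,323,652, 627,396, 159,027, 22,275, 1,705, 66, 1. The row is unimodal; maximum at k = 5: 1,379,400.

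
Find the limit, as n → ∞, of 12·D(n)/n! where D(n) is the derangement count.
12/e

Explanation: D(n)/n! → 1/e, so 12·D(n)/n! → 12/e.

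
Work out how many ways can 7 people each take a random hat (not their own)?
1,854

Explanation: Using D(n) = (n-1)[D(n-1) + D(n-2)]:
D(7) = (7-1) × [D(6) + D(5)]
      = 6 × [265 + 44]
      = 6 × 309
      = 1,854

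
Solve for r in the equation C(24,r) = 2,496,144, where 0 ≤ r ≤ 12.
11

Working:
C(24,r) is increasing for 0 ≤ r ≤ 12. Stepping up (C(24,r+1) = C(24,r)·(24−r)/(r+1)): C(24,1) = 24, C(24,2) = 276, C(24,3) = 2,024, C(24,4) = 10,626, C(24,5) = 42,504, C(24,6) = 134,596, C(24,7) = 346,104, C(24,8) = 735,471, C(24,9) = 1,307,504, C(24,10) = 1,961,256, C(24,11) = 2,496,144 ✓. So r = 11.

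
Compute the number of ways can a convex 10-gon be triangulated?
1,430

Explanation: Using the Catalan number formula: C_n = C(2n, n) / (n+1)
C_8 = C(16, 8) / (8+1)
     = 12870 / 9
     = 1,430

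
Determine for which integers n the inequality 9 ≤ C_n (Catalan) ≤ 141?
4, 5, 6

Solution: C_3=5; C_4=14; C_5=42; C_6=132; C_7=429. So valid n = 4, 5, 6.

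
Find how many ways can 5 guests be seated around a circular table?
24

Solution: Circular arrangements: (5-1)! = 24.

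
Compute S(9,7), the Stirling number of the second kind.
Using the Stirling recurrence: S(n,k) = k·S(n-1,k) + S(n-1,k-1)
S(9,7) = 7·S(8,7) + S(8,6)
         = 7·28 + 266
         = 196 + 266
         = 462
Final answer: 462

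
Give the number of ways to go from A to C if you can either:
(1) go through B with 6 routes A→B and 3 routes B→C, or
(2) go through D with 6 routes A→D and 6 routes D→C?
54

Reasoning: Route via B: 6×3=18. Route via D: 6×6=36. Total: 54.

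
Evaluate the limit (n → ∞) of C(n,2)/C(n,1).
∞
C(n,2)/C(n,1) = (n-1)/2 → ∞ as n → ∞.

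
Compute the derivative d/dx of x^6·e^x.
(6x^5 + x^6)e^x

Solution: Product rule: d/dx[x^6]·e^x + x^6·d/dx[e^x] = 6x^{5}e^x + x^6e^x.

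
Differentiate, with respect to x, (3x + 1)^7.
21(3x + 1)^6

Reasoning: Chain rule: 7(3x+1)^{6} × 3 = 21(3x+1)^{6}.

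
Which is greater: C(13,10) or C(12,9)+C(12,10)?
Equal

By Pascal's identity: C(13,10) = C(12,9)+C(12,10) = 286. Equal.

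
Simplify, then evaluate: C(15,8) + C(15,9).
By Pascal's identity: C(16,9) = 11,440.
Final answer: 11,440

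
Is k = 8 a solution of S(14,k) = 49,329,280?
No

Reasoning: S(14,8) = 8·S(13,8) + S(13,7) = 8·1,899,612 + 5,715,424 = 20,912,320, which does not equal 49,329,280.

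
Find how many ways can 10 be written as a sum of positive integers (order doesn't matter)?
42

Pentagonal recurrence p(n) = p(n−1) + p(n−2) − p(n−5) − p(n−7) + …: p(10) = p(9) + p(8) − p(5) − p(3) = 30 + 22 − 7 − 3 = 42.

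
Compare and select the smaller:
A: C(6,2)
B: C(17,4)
A

Working:
A=C(6,2)=15, B=C(17,4)=2,380.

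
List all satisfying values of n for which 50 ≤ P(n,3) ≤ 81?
5

P(4,3)=24; P(5,3)=60; P(6,3)=120. So valid n = 5.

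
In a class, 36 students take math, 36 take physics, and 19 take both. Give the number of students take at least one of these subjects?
53
|A∪B| = |A|+|B|-|A∩B| = 36+36-19 = 53.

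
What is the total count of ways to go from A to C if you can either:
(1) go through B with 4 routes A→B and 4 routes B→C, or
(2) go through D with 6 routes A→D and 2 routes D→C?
28
Route via B: 4×4=16. Route via D: 6×2=12. Total: 28.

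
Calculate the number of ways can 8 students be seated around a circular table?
5,040

Circular arrangements: (8-1)! = 5,040.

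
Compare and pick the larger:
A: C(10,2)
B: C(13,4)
B

Explanation: A=C(10,2)=45, B=C(13,4)=715.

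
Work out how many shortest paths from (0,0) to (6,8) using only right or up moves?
3,003

Explanation: Choose 6 rights from 14 moves: C(14,6) = 3,003.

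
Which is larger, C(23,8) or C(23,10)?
C(23,10)

Solution: C(23,8)=490,314, C(23,10)=1,144,066.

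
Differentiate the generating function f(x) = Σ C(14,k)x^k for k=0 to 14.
Term-by-term differentiation gives Σ k·C(14,k)x^{k-1} for k=1 to 14.

Answer: Σ k·C(14,k)x^(k-1) for k=1 to 14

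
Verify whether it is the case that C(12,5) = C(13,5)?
False

Working:
LHS = C(12,5) = 792; RHS = C(13,5) = 1,287. 792 ≠ 1,287, so the statement does not hold.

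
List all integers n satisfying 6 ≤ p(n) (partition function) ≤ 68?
5, 6, 7, 8, 9, 10, 11

Tabulating p(n) via p(n) = p(n−1) + p(n−2) − p(n−5) − p(n−7) + …: p(4)=5; p(5)=7; p(6)=11; p(7)=15; p(8)=22; p(9)=30; p(10)=42; p(11)=56; p(12)=77. So valid n = 5, 6, 7, 8, 9, 10, 11.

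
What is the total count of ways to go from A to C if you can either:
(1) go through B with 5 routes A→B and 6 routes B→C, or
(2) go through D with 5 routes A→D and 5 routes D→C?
55

Solution: Route via B: 5×6=30. Route via D: 5×5=25. Total: 55.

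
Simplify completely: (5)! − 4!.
96
(5)! − 4! = (5)·4! − 4! = (5−1)·4! = 4·4! = 96.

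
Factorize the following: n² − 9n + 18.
Seek roots whose sum is 9 and product is 18: (3, 6). So n² − 9n + 18 = (n − 3)(n − 6).
Final answer: (n − 3)(n − 6)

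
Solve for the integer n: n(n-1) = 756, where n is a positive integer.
n² − n − 756 = 0, so n = (1 ± √(1 + 4·756))/2 = (1 ± √3,025)/2 = (1 ± 55)/2, i.e. n = 28 or n = -27. Taking the positive root, n = 28 (check: 28×27 = 756).

Answer: 28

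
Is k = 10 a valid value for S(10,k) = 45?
S(10,10) = 10·S(9,10) + S(9,9) = 10·0 + 1 = 1, which does not equal 45.
Final answer: No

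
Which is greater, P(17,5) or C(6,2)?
P(17,5)

Explanation: P(17,5)=742,560, C(6,2)=15.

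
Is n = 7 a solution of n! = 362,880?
No

Solution: 7! = 7·6! = 7·720 = 5,040, which does not equal 362,880.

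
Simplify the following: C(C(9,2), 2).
630

Solution: C(9,2) = 36, then C(36, 2) = 630.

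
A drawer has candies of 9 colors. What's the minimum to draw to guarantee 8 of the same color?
64

Worst case: 7 of each = 63. One more: 64.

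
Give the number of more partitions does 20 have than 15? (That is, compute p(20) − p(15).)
451

Reasoning: Pentagonal recurrence p(n) = p(n−1) + p(n−2) − p(n−5) − p(n−7) + …: p(20) = p(19) + p(18) − p(15) − p(13) + p(8) + p(5) = 490 + 385 − 176 − 101 + 22 + 7 = 627.
p(15) = p(14) + p(13) − p(10) − p(8) + p(3) + p(0) = 135 + 101 − 42 − 22 + 3 + 1 = 176.
Difference = 627 − 176 = 451.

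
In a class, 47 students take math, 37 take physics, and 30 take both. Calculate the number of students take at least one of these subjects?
54

Explanation: |A∪B| = |A|+|B|-|A∩B| = 47+37-30 = 54.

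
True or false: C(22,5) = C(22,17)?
True

Reasoning: C(22,5) = C(22,22-5) by the symmetry property; both equal 26,334.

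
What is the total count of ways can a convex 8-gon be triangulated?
Using the Catalan number formula: C_n = C(2n, n) / (n+1)
C_6 = C(12, 6) / (6+1)
     = 924 / 7
     = 132

Answer: 132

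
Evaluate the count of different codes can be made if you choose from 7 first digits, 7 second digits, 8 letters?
392

Reasoning: By the multiplication principle: 7 × 7 × 8 = 392.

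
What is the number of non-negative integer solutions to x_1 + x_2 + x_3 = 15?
136
C(15+3-1, 3-1) = 136.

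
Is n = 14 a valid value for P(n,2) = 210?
No

Working:
P(14,2) = 14·13 = 182, which does not equal 210.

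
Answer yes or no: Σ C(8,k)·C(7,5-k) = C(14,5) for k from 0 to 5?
No

Working:
Vandermonde's identity gives C(15,5) = 3,003; RHS C(14,5) = 2,002.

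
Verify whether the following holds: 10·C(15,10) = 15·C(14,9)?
True
Absorption identity k·C(n,k) = n·C(n-1,k-1). LHS = 10·3003 = 30,030; RHS = 15·2002 = 30,030.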